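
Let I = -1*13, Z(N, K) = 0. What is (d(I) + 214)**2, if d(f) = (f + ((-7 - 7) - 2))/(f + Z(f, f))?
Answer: 7901721/169 ≈ 46756.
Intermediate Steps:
I = -13
d(f) = (-16 + f)/f (d(f) = (f + ((-7 - 7) - 2))/(f + 0) = (f + (-14 - 2))/f = (f - 16)/f = (-16 + f)/f)
(d(I) + 214)**2 = ((-16 - 13)/(-13) + 214)**2 = (-1/13*(-29) + 214)**2 = (29/13 + 214)**2 = (2811/13)**2 = 7901721/169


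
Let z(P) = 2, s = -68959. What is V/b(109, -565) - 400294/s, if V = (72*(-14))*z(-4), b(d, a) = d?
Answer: -95389298/7516531 ≈ -12.691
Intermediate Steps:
V = -2016 (V = (72*(-14))*2 = -1008*2 = -2016)
V/b(109, -565) - 400294/s = -2016/109 - 400294/(-68959) = -2016*1/109 - 400294*(-1/68959) = -2016/109 + 400294/68959 = -95389298/7516531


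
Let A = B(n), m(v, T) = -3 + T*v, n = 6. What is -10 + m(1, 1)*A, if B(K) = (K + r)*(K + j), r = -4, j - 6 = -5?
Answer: -38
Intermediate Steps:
j = 1 (j = 6 - 5 = 1)
B(K) = (1 + K)*(-4 + K) (B(K) = (K - 4)*(K + 1) = (-4 + K)*(1 + K) = (1 + K)*(-4 + K))
A = 14 (A = -4 + 6² - 3*6 = -4 + 36 - 18 = 14)
-10 + m(1, 1)*A = -10 + (-3 + 1*1)*14 = -10 + (-3 + 1)*14 = -10 - 2*14 = -10 - 28 = -38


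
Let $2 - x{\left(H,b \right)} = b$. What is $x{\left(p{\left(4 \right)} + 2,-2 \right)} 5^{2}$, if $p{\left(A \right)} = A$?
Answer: $100$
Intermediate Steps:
$x{\left(H,b \right)} = 2 - b$
$x{\left(p{\left(4 \right)} + 2,-2 \right)} 5^{2} = \left(2 - -2\right) 5^{2} = \left(2 + 2\right) 25 = 4 \cdot 25 = 100$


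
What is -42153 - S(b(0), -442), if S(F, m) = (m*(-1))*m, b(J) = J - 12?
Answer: 153211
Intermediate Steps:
b(J) = -12 + J
S(F, m) = -m² (S(F, m) = (-m)*m = -m²)
-42153 - S(b(0), -442) = -42153 - (-1)*(-442)² = -42153 - (-1)*195364 = -42153 - 1*(-195364) = -42153 + 195364 = 153211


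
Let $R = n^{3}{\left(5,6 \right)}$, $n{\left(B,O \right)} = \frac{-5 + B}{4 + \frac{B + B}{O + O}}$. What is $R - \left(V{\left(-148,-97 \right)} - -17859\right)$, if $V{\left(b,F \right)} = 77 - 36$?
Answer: $-17900$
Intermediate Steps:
$V{\left(b,F \right)} = 41$
$n{\left(B,O \right)} = \frac{-5 + B}{4 + \frac{B}{O}}$ ($n{\left(B,O \right)} = \frac{-5 + B}{4 + \frac{2 B}{2 O}} = \frac{-5 + B}{4 + 2 B \frac{1}{2 O}} = \frac{-5 + B}{4 + \frac{B}{O}}$)
$R = 0$ ($R = \left(\frac{6 \left(-5 + 5\right)}{5 + 4 \cdot 6}\right)^{3} = \left(6 \frac{1}{5 + 24} \cdot 0\right)^{3} = \left(6 \cdot \frac{1}{29} \cdot 0\right)^{3} = 0^{3} = 0$)
$R - \left(V{\left(-148,-97 \right)} - -17859\right) = 0 - \left(41 - -17859\right) = 0 - \left(41 + 17859\right) = 0 - 17900 = -17900$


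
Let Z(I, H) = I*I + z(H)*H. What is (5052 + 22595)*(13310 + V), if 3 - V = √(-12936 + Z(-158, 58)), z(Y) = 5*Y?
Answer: 368064511 - 110588*√1803 ≈ 3.6337e+8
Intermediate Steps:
Z(I, H) = I² + 5*H² (Z(I, H) = I*I + (5*H)*H = I² + 5*H²)
V = 3 - 4*√1803 (V = 3 - √(-12936 + ((-158)² + 5*58²)) = 3 - √(-12936 + (24964 + 5*3364)) = 3 - √(-12936 + (24964 + 16820)) = 3 - √(-12936 + 41784) = 3 - √28848 = 3 - 4*√1803 ≈ -166.85)
(5052 + 22595)*(13310 + V) = (5052 + 22595)*(13310 + (3 - 4*√1803)) = 27647*(13313 - 4*√1803) = 368064511 - 110588*√1803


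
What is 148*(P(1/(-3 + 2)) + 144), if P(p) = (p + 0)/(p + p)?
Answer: 21386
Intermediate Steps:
P(p) = ½ (P(p) = p/((2*p)) = p*(1/(2*p)) = ½)
148*(P(1/(-3 + 2)) + 144) = 148*(½ + 144) = 148*(289/2) = 21386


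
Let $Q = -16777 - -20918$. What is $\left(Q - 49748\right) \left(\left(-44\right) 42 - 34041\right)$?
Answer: $1636789623$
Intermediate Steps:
$Q = 4141$ ($Q = -16777 + 20918 = 4141$)
$\left(Q - 49748\right) \left(\left(-44\right) 42 - 34041\right) = \left(4141 - 49748\right) \left(\left(-44\right) 42 - 34041\right) = - 45607 \left(-1848 - 34041\right) = \left(-45607\right) \left(-35889\right) = 1636789623$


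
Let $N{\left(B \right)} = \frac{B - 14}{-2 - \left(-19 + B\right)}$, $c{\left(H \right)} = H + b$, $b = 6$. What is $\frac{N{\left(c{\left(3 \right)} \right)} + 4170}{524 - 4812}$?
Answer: $- \frac{33355}{34304} \approx -0.97234$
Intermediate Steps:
$c{\left(H \right)} = 6 + H$ ($c{\left(H \right)} = H + 6 = 6 + H$)
$N{\left(B \right)} = \frac{-14 + B}{17 - B}$
$\frac{N{\left(c{\left(3 \right)} \right)} + 4170}{524 - 4812} = \frac{\frac{14 - \left(6 + 3\right)}{-17 + \left(6 + 3\right)} + 4170}{524 - 4812} = \frac{\frac{14 - 9}{-17 + 9} + 4170}{-4288} = \left(\frac{14 - 9}{-8} + 4170\right) \left(- \frac{1}{4288}\right) = \left(\left(- \frac{1}{8}\right) 5 + 4170\right) \left(- \frac{1}{4288}\right) = \left(- \frac{5}{8} + 4170\right) \left(- \frac{1}{4288}\right) = \frac{33355}{8} \left(- \frac{1}{4288}\right) = - \frac{33355}{34304}$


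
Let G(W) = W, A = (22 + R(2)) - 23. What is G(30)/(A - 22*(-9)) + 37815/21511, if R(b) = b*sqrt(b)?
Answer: 227769975/119235473 - 60*sqrt(2)/38801 ≈ 1.9081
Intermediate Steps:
R(b) = b**(3/2)
A = -1 + 2*sqrt(2) (A = (22 + 2**(3/2)) - 23 = (22 + 2*sqrt(2)) - 23 = -1 + 2*sqrt(2) ≈ 1.8284)
G(30)/(A - 22*(-9)) + 37815/21511 = 30/((-1 + 2*sqrt(2)) - 22*(-9)) + 37815/21511 = 30/((-1 + 2*sqrt(2)) + 198) + 37815*(1/21511) = 30/(197 + 2*sqrt(2)) + 37815/21511 = 37815/21511 + 30/(197 + 2*sqrt(2))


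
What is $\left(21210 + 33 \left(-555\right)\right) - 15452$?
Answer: $-12557$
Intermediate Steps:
$\left(21210 + 33 \left(-555\right)\right) - 15452 = \left(21210 - 18315\right) - 15452 = 2895 - 15452 = -12557$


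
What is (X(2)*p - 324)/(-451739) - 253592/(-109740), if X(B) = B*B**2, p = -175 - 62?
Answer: 28700254822/12393459465 ≈ 2.3158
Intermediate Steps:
p = -237
X(B) = B**3
(X(2)*p - 324)/(-451739) - 253592/(-109740) = (2**3*(-237) - 324)/(-451739) - 253592/(-109740) = (8*(-237) - 324)*(-1/451739) - 253592*(-1/109740) = (-1896 - 324)*(-1/451739) + 63398/27435 = -2220*(-1/451739) + 63398/27435 = 2220/451739 + 63398/27435 = 28700254822/12393459465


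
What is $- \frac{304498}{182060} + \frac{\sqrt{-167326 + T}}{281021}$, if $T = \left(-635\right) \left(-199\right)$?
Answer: $- \frac{152249}{91030} + \frac{i \sqrt{40961}}{281021} \approx -1.6725 + 0.00072019 i$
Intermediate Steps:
$T = 126365$
$- \frac{304498}{182060} + \frac{\sqrt{-167326 + T}}{281021} = - \frac{304498}{182060} + \frac{\sqrt{-167326 + 126365}}{281021} = \left(-304498\right) \frac{1}{182060} + \sqrt{-40961} \cdot \frac{1}{281021} = - \frac{152249}{91030} + i \sqrt{40961} \cdot \frac{1}{281021} = - \frac{152249}{91030} + \frac{i \sqrt{40961}}{281021}$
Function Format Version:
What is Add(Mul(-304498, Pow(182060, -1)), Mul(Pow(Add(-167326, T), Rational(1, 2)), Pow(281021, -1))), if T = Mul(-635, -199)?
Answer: Add(Rational(-152249, 91030), Mul(Rational(1, 281021), I, Pow(40961, Rational(1, 2)))) ≈ Add(-1.6725, Mul(0.00072019, I))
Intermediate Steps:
T = 126365
Add(Mul(-304498, Pow(182060, -1)), Mul(Pow(Add(-167326, T), Rational(1, 2)), Pow(281021, -1))) = Add(Mul(-304498, Pow(182060, -1)), Mul(Pow(Add(-167326, 126365), Rational(1, 2)), Pow(281021, -1))) = Add(Mul(-304498, Rational(1, 182060)), Mul(Pow(-40961, Rational(1, 2)), Rational(1, 281021))) = Add(Rational(-152249, 91030), Mul(Mul(I, Pow(40961, Rational(1, 2))), Rational(1, 281021))) = Add(Rational(-152249, 91030), Mul(Rational(1, 281021), I, Pow(40961, Rational(1, 2))))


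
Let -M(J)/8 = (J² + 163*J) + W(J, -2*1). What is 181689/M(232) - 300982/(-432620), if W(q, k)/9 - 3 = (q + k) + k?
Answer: 36764890321/81089427560 ≈ 0.45339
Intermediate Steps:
W(q, k) = 27 + 9*q + 18*k (W(q, k) = 27 + 9*((q + k) + k) = 27 + 9*((k + q) + k) = 27 + 9*(q + 2*k) = 27 + (9*q + 18*k) = 27 + 9*q + 18*k)
M(J) = 72 - 1376*J - 8*J² (M(J) = -8*((J² + 163*J) + (27 + 9*J + 18*(-2*1))) = -8*((J² + 163*J) + (27 + 9*J + 18*(-2))) = -8*((J² + 163*J) + (27 + 9*J - 36)) = -8*((J² + 163*J) + (-9 + 9*J)) = -8*(-9 + J² + 172*J) = 72 - 1376*J - 8*J²)
181689/M(232) - 300982/(-432620) = 181689/(72 - 1376*232 - 8*232²) - 300982/(-432620) = 181689/(72 - 319232 - 8*53824) - 300982*(-1/432620) = 181689/(72 - 319232 - 430592) + 150491/216310 = 181689/(-749752) + 150491/216310 = 181689*(-1/749752) + 150491/216310 = -181689/749752 + 150491/216310 = 36764890321/81089427560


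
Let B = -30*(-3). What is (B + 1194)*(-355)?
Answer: -455820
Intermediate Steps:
B = 90
(B + 1194)*(-355) = (90 + 1194)*(-355) = 1284*(-355) = -455820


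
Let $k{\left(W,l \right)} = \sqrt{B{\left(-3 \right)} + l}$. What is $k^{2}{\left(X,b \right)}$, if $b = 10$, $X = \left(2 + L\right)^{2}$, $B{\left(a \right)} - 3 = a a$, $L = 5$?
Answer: $22$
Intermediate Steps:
$B{\left(a \right)} = 3 + a^{2}$ ($B{\left(a \right)} = 3 + a a = 3 + a^{2}$)
$X = 49$ ($X = \left(2 + 5\right)^{2} = 7^{2} = 49$)
$k{\left(W,l \right)} = \sqrt{12 + l}$ ($k{\left(W,l \right)} = \sqrt{\left(3 + \left(-3\right)^{2}\right) + l} = \sqrt{\left(3 + 9\right) + l} = \sqrt{12 + l}$)
$k^{2}{\left(X,b \right)} = \left(\sqrt{12 + 10}\right)^{2} = \left(\sqrt{22}\right)^{2} = 22$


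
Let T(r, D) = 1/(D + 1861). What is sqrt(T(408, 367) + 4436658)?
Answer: 5*sqrt(220234993277)/1114 ≈ 2106.3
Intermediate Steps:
T(r, D) = 1/(1861 + D)
sqrt(T(408, 367) + 4436658) = sqrt(1/(1861 + 367) + 4436658) = sqrt(1/2228 + 4436658) = sqrt(9884874025/2228) = 5*sqrt(220234993277)/1114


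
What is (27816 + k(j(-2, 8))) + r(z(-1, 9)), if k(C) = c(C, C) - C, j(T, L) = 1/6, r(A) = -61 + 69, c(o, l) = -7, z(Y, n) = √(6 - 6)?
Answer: 166901/6 ≈ 27817.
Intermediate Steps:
z(Y, n) = 0 (z(Y, n) = √0 = 0)
r(A) = 8
j(T, L) = ⅙
k(C) = -7 - C
(27816 + k(j(-2, 8))) + r(z(-1, 9)) = (27816 + (-7 - 1*⅙)) + 8 = (27816 + (-7 - ⅙)) + 8 = (27816 - 43/6) + 8 = 166853/6 + 8 = 166901/6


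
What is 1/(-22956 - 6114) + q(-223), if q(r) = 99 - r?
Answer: 9360539/29070 ≈ 322.00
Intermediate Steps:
1/(-22956 - 6114) + q(-223) = 1/(-22956 - 6114) + (99 - 1*(-223)) = 1/(-29070) + (99 + 223) = -1/29070 + 322 = 9360539/29070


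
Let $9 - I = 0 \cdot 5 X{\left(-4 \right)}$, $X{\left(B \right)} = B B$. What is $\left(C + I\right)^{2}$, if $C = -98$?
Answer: $7921$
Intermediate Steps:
$X{\left(B \right)} = B^{2}$
$I = 9$ ($I = 9 - 0 \cdot 5 \left(-4\right)^{2} = 9 - 0 \cdot 16 = 9 - 0 = 9 + 0 = 9$)
$\left(C + I\right)^{2} = \left(-98 + 9\right)^{2} = \left(-89\right)^{2} = 7921$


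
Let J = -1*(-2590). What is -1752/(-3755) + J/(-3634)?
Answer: -1679341/6822835 ≈ -0.24614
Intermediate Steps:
J = 2590
-1752/(-3755) + J/(-3634) = -1752/(-3755) + 2590/(-3634) = -1752*(-1/3755) + 2590*(-1/3634) = 1752/3755 - 1295/1817 = -1679341/6822835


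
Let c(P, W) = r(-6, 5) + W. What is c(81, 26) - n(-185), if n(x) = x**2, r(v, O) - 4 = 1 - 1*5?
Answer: -34199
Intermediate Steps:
r(v, O) = 0 (r(v, O) = 4 + (1 - 1*5) = 4 + (1 - 5) = 4 - 4 = 0)
c(P, W) = W (c(P, W) = 0 + W = W)
c(81, 26) - n(-185) = 26 - 1*(-185)**2 = 26 - 1*34225 = 26 - 34225 = -34199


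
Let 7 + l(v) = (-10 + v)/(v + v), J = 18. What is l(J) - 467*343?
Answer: -1441690/9 ≈ -1.6019e+5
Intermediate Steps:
l(v) = -7 + (-10 + v)/(2*v) (l(v) = -7 + (-10 + v)/(v + v) = -7 + (-10 + v)/((2*v)) = -7 + (-10 + v)*(1/(2*v)) = -7 + (-10 + v)/(2*v))
l(J) - 467*343 = (-13/2 - 5/18) - 467*343 = (-13/2 - 5*1/18) - 160181 = (-13/2 - 5/18) - 160181 = -61/9 - 160181 = -1441690/9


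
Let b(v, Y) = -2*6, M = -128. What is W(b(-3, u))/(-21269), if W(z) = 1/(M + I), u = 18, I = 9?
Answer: 1/2531011 ≈ 3.9510e-7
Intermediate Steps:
b(v, Y) = -12
W(z) = -1/119 (W(z) = 1/(-128 + 9) = 1/(-119) = -1/119)
W(b(-3, u))/(-21269) = -1/119/(-21269) = -1/119*(-1/21269) = 1/2531011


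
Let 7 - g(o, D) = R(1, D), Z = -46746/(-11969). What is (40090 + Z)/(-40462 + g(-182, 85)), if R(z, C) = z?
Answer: -119970989/121054466 ≈ -0.99105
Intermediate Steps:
Z = 46746/11969 (Z = -46746*(-1/11969) = 46746/11969 ≈ 3.9056)
g(o, D) = 6 (g(o, D) = 7 - 1*1 = 7 - 1 = 6)
(40090 + Z)/(-40462 + g(-182, 85)) = (40090 + 46746/11969)/(-40462 + 6) = (479883956/11969)/(-40456) = (479883956/11969)*(-1/40456) = -119970989/121054466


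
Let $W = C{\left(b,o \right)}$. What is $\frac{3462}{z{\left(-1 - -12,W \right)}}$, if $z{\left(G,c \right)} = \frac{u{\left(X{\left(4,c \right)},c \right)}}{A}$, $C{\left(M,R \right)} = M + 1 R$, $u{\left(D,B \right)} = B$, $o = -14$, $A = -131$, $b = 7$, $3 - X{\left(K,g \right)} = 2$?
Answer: $\frac{453522}{7} \approx 64789.0$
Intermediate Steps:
$X{\left(K,g \right)} = 1$ ($X{\left(K,g \right)} = 3 - 2 = 1$)
$C{\left(M,R \right)} = M + R$
$W = -7$ ($W = 7 - 14 = -7$)
$z{\left(G,c \right)} = - \frac{c}{131}$ ($z{\left(G,c \right)} = \frac{c}{-131} = c \left(- \frac{1}{131}\right) = - \frac{c}{131}$)
$\frac{3462}{z{\left(-1 - -12,W \right)}} = \frac{3462}{\left(- \frac{1}{131}\right) \left(-7\right)} = \frac{3462}{\frac{7}{131}} = 3462 \cdot \frac{131}{7} = \frac{453522}{7}$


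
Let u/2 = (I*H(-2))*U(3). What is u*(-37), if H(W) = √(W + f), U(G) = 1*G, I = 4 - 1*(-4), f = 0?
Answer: -1776*I*√2 ≈ -2511.6*I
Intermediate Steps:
I = 8 (I = 4 + 4 = 8)
U(G) = G
H(W) = √W (H(W) = √(W + 0) = √W)
u = 48*I*√2 (u = 2*((8*√(-2))*3) = 2*((8*(I*√2))*3) = 2*((8*I*√2)*3) = 2*(24*I*√2) = 48*I*√2 ≈ 67.882*I)
u*(-37) = (48*I*√2)*(-37) = -1776*I*√2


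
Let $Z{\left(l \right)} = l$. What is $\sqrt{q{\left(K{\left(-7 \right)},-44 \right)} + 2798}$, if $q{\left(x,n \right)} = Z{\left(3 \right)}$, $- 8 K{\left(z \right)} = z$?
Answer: $\sqrt{2801} \approx 52.924$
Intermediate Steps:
$K{\left(z \right)} = - \frac{z}{8}$
$q{\left(x,n \right)} = 3$
$\sqrt{q{\left(K{\left(-7 \right)},-44 \right)} + 2798} = \sqrt{3 + 2798} = \sqrt{2801}$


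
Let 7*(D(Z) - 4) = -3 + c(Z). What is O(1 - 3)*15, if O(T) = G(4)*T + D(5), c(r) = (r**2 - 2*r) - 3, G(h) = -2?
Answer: 975/7 ≈ 139.29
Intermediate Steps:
c(r) = -3 + r**2 - 2*r
D(Z) = 22/7 - 2*Z/7 + Z**2/7 (D(Z) = 4 + (-3 + (-3 + Z**2 - 2*Z))/7 = 4 + (-6 + Z**2 - 2*Z)/7 = 4 + (-6/7 - 2*Z/7 + Z**2/7) = 22/7 - 2*Z/7 + Z**2/7)
O(T) = 37/7 - 2*T (O(T) = -2*T + (22/7 - 2/7*5 + (1/7)*5**2) = -2*T + (22/7 - 10/7 + (1/7)*25) = -2*T + (22/7 - 10/7 + 25/7) = -2*T + 37/7 = 37/7 - 2*T)
O(1 - 3)*15 = (37/7 - 2*(1 - 3))*15 = (37/7 - 2*(-2))*15 = (37/7 + 4)*15 = (65/7)*15 = 975/7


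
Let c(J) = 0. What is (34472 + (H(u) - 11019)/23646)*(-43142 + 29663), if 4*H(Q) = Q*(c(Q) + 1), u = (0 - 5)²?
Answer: -2092746713903/4504 ≈ -4.6464e+8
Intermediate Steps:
u = 25 (u = (-5)² = 25)
H(Q) = Q/4 (H(Q) = (Q*(0 + 1))/4 = (Q*1)/4 = Q/4)
(34472 + (H(u) - 11019)/23646)*(-43142 + 29663) = (34472 + ((¼)*25 - 11019)/23646)*(-43142 + 29663) = (34472 + (25/4 - 11019)*(1/23646))*(-13479) = (34472 - 44051/4*1/23646)*(-13479) = (34472 - 6293/13512)*(-13479) = (465779371/13512)*(-13479) = -2092746713903/4504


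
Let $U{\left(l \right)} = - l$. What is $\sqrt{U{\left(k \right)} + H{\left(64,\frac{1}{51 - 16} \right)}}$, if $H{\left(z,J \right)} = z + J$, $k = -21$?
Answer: $\frac{4 \sqrt{6510}}{35} \approx 9.2211$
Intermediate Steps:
$H{\left(z,J \right)} = J + z$
$\sqrt{U{\left(k \right)} + H{\left(64,\frac{1}{51 - 16} \right)}} = \sqrt{\left(-1\right) \left(-21\right) + \left(\frac{1}{51 - 16} + 64\right)} = \sqrt{21 + \left(\frac{1}{35} + 64\right)} = \sqrt{21 + \frac{2241}{35}} = \sqrt{\frac{2976}{35}} = \frac{4 \sqrt{6510}}{35}$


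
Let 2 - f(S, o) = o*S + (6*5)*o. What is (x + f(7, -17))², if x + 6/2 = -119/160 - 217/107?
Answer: 114573625064649/293094400 ≈ 3.9091e+5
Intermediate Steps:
f(S, o) = 2 - 30*o - S*o (f(S, o) = 2 - (o*S + (6*5)*o) = 2 - (S*o + 30*o) = 2 - (30*o + S*o) = 2 + (-30*o - S*o) = 2 - 30*o - S*o)
x = -98813/17120 (x = -3 + (-119/160 - 217/107) = -3 - 47453/17120 = -98813/17120 ≈ -5.7718)
(x + f(7, -17))² = (-98813/17120 + (2 - 30*(-17) - 1*7*(-17)))² = (-98813/17120 + (2 + 510 + 119))² = (-98813/17120 + 631)² = (10703907/17120)² = 114573625064649/293094400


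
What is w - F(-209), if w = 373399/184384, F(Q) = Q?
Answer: 38909655/184384 ≈ 211.03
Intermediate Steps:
w = 373399/184384 (w = 373399*(1/184384) = 373399/184384 ≈ 2.0251)
w - F(-209) = 373399/184384 - 1*(-209) = 373399/184384 + 209 = 38909655/184384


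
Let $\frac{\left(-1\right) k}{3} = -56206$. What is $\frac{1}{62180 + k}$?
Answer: $\frac{1}{230798} \approx 4.3328 \cdot 10^{-6}$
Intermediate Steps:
$k = 168618$ ($k = \left(-3\right) \left(-56206\right) = 168618$)
$\frac{1}{62180 + k} = \frac{1}{62180 + 168618} = \frac{1}{230798}$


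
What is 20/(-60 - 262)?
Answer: -10/161 ≈ -0.062112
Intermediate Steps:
20/(-60 - 262) = 20/(-322) = 20*(-1/322) = -10/161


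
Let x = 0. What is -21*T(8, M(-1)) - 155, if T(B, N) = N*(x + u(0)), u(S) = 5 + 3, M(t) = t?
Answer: 13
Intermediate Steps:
u(S) = 8
T(B, N) = 8*N (T(B, N) = N*(0 + 8) = N*8 = 8*N)
-21*T(8, M(-1)) - 155 = -168*(-1) - 155 = -21*(-8) - 155 = 168 - 155 = 13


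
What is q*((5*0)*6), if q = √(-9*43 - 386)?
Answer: 0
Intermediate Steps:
q = I*√773 (q = √(-387 - 386) = √(-773) = I*√773 ≈ 27.803*I)
q*((5*0)*6) = (I*√773)*((5*0)*6) = (I*√773)*(0*6) = (I*√773)*0 = 0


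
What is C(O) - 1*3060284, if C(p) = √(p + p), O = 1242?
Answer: -3060284 + 6*√69 ≈ -3.0602e+6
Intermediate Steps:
C(p) = √2*√p (C(p) = √(2*p) = √2*√p)
C(O) - 1*3060284 = √2*√1242 - 1*3060284 = √2*(3*√138) - 3060284 = 6*√69 - 3060284 = -3060284 + 6*√69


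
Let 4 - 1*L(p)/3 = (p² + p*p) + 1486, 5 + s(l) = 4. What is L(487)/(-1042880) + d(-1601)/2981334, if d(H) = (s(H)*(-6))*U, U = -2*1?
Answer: 35464354309/25909780016 ≈ 1.3688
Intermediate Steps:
s(l) = -1 (s(l) = -5 + 4 = -1)
U = -2
d(H) = -12 (d(H) = -1*(-6)*(-2) = 6*(-2) = -12)
L(p) = -4446 - 6*p² (L(p) = 12 - 3*((p² + p*p) + 1486) = 12 - 3*((p² + p²) + 1486) = 12 - 3*(2*p² + 1486) = 12 - 3*(1486 + 2*p²) = 12 + (-4458 - 6*p²) = -4446 - 6*p²)
L(487)/(-1042880) + d(-1601)/2981334 = (-4446 - 6*487²)/(-1042880) - 12/2981334 = (-4446 - 6*237169)*(-1/1042880) - 12*1/2981334 = (-4446 - 1423014)*(-1/1042880) - 2/496889 = -1427460*(-1/1042880) - 2/496889 = 71373/52144 - 2/496889 = 35464354309/25909780016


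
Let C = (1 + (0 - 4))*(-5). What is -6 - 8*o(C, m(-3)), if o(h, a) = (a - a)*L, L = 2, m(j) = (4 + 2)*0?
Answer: -6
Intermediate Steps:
m(j) = 0 (m(j) = 6*0 = 0)
C = 15 (C = (1 - 4)*(-5) = -3*(-5) = 15)
o(h, a) = 0 (o(h, a) = (a - a)*2 = 0*2 = 0)
-6 - 8*o(C, m(-3)) = -6 - 8*0 = -6 + 0 = -6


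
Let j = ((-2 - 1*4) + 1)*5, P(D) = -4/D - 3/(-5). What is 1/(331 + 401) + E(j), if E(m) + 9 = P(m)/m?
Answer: -4130783/457500 ≈ -9.0290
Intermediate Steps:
P(D) = 3/5 - 4/D (P(D) = -4/D - 3*(-1/5) = -4/D + 3/5 = 3/5 - 4/D)
j = -25 (j = ((-2 - 4) + 1)*5 = (-6 + 1)*5 = -5*5 = -25)
E(m) = -9 + (3/5 - 4/m)/m
1/(331 + 401) + E(j) = 1/(331 + 401) + (-9 - 4/(-25)**2 + (3/5)/(-25)) = 1/732 + (-9 - 4*1/625 + (3/5)*(-1/25)) = 1/732 + (-9 - 4/625 - 3/125) = 1/732 - 5644/625 = -4130783/457500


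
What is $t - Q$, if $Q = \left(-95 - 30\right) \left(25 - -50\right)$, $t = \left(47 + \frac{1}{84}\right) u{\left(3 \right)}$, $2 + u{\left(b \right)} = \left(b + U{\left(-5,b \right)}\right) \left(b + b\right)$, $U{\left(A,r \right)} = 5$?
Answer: $\frac{484577}{42} \approx 11538.0$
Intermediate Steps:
$u{\left(b \right)} = -2 + 2 b \left(5 + b\right)$ ($u{\left(b \right)} = -2 + \left(b + 5\right) \left(b + b\right) = -2 + \left(5 + b\right) 2 b = -2 + 2 b \left(5 + b\right)$)
$t = \frac{90827}{42}$ ($t = \left(47 + \frac{1}{84}\right) \left(-2 + 2 \cdot 3^{2} + 10 \cdot 3\right) = \left(47 + \frac{1}{84}\right) \left(-2 + 2 \cdot 9 + 30\right) = \frac{3949 \left(-2 + 18 + 30\right)}{84} = \frac{3949}{84} \cdot 46 = \frac{90827}{42} \approx 2162.5$)
$Q = -9375$ ($Q = - 125 \left(25 + 50\right) = \left(-125\right) 75 = -9375$)
$t - Q = \frac{90827}{42} - -9375 = \frac{90827}{42} + 9375 = \frac{484577}{42}$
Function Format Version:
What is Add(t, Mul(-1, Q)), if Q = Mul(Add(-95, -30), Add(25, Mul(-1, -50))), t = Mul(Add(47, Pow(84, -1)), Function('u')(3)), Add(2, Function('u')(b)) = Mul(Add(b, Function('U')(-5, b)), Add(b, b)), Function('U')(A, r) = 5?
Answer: Rational(484577, 42) ≈ 11538.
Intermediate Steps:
Function('u')(b) = Add(-2, Mul(2, b, Add(5, b))) (Function('u')(b) = Add(-2, Mul(Add(b, 5), Add(b, b))) = Add(-2, Mul(Add(5, b), Mul(2, b))) = Add(-2, Mul(2, b, Add(5, b))))
t = Rational(90827, 42) (t = Mul(Add(47, Pow(84, -1)), Add(-2, Mul(2, Pow(3, 2)), Mul(10, 3))) = Mul(Add(47, Rational(1, 84)), Add(-2, Mul(2, 9), 30)) = Mul(Rational(3949, 84), Add(-2, 18, 30)) = Mul(Rational(3949, 84), 46) = Rational(90827, 42) ≈ 2162.5)
Q = -9375 (Q = Mul(-125, Add(25, 50)) = Mul(-125, 75) = -9375)
Add(t, Mul(-1, Q)) = Add(Rational(90827, 42), Mul(-1, -9375)) = Add(Rational(90827, 42), 9375) = Rational(484577, 42)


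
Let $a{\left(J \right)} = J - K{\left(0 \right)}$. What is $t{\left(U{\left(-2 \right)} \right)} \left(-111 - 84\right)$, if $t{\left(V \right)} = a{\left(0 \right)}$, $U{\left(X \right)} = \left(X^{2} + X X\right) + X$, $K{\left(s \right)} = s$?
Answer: $0$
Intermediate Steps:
$U{\left(X \right)} = X + 2 X^{2}$ ($U{\left(X \right)} = \left(X^{2} + X^{2}\right) + X = 2 X^{2} + X = X + 2 X^{2}$)
$a{\left(J \right)} = J$ ($a{\left(J \right)} = J - 0 = J + 0 = J$)
$t{\left(V \right)} = 0$
$t{\left(U{\left(-2 \right)} \right)} \left(-111 - 84\right) = 0 \left(-111 - 84\right) = 0 \left(-195\right) = 0$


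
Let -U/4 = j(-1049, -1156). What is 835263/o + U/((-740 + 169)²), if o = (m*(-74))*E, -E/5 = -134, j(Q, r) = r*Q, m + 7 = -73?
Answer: -18966994662617/1293209022400 ≈ -14.667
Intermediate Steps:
m = -80 (m = -7 - 73 = -80)
j(Q, r) = Q*r
E = 670 (E = -5*(-134) = 670)
o = 3966400 (o = -80*(-74)*670 = 5920*670 = 3966400)
U = -4850576 (U = -(-4196)*(-1156) = -4*1212644 = -4850576)
835263/o + U/((-740 + 169)²) = 835263/3966400 - 4850576/(-740 + 169)² = 835263*(1/3966400) - 4850576/((-571)²) = 835263/3966400 - 4850576/326041 = -18966994662617/1293209022400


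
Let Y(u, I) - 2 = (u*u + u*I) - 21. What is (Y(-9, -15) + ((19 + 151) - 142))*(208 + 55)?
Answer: 59175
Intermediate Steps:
Y(u, I) = -19 + u² + I*u (Y(u, I) = 2 + ((u*u + u*I) - 21) = 2 + ((u² + I*u) - 21) = 2 + (-21 + u² + I*u) = -19 + u² + I*u)
(Y(-9, -15) + ((19 + 151) - 142))*(208 + 55) = ((-19 + (-9)² - 15*(-9)) + ((19 + 151) - 142))*(208 + 55) = ((-19 + 81 + 135) + (170 - 142))*263 = (197 + 28)*263 = 225*263 = 59175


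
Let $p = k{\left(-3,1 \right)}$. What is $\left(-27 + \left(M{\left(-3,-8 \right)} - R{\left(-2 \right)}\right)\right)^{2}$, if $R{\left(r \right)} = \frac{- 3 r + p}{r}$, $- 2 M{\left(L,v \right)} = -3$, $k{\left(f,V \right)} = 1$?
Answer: $484$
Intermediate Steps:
$p = 1$
$M{\left(L,v \right)} = \frac{3}{2}$ ($M{\left(L,v \right)} = \left(- \frac{1}{2}\right) \left(-3\right) = \frac{3}{2}$)
$R{\left(r \right)} = \frac{1 - 3 r}{r}$ ($R{\left(r \right)} = \frac{- 3 r + 1}{r} = \frac{1 - 3 r}{r}$)
$\left(-27 + \left(M{\left(-3,-8 \right)} - R{\left(-2 \right)}\right)\right)^{2} = \left(-27 + \left(\frac{3}{2} - \left(-3 + \frac{1}{-2}\right)\right)\right)^{2} = \left(-27 + \left(\frac{3}{2} - \left(-3 - \frac{1}{2}\right)\right)\right)^{2} = \left(-27 + \left(\frac{3}{2} - - \frac{7}{2}\right)\right)^{2} = \left(-27 + \left(\frac{3}{2} + \frac{7}{2}\right)\right)^{2} = \left(-27 + 5\right)^{2} = \left(-22\right)^{2} = 484$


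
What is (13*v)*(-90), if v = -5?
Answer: 5850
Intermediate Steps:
(13*v)*(-90) = (13*(-5))*(-90) = -65*(-90) = 5850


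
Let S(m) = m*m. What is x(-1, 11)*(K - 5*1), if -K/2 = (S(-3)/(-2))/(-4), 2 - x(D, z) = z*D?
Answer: -377/4 ≈ -94.250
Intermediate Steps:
x(D, z) = 2 - D*z (x(D, z) = 2 - z*D = 2 - D*z)
S(m) = m²
K = -9/4 (K = -2*(-3)²/(-2)/(-4) = -2*9*(-½)*(-1)/4 = -(-9)*(-1)/4 = -2*9/8 = -9/4 ≈ -2.2500)
x(-1, 11)*(K - 5*1) = (2 - 1*(-1)*11)*(-9/4 - 5*1) = (2 + 11)*(-9/4 - 5) = 13*(-29/4) = -377/4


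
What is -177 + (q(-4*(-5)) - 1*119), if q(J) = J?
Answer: -276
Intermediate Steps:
-177 + (q(-4*(-5)) - 1*119) = -177 + (-4*(-5) - 1*119) = -177 + (20 - 119) = -177 - 99 = -276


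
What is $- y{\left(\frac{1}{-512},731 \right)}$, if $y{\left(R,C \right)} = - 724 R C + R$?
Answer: $- \frac{529243}{512} \approx -1033.7$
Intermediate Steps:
$y{\left(R,C \right)} = R - 724 C R$ ($y{\left(R,C \right)} = - 724 C R + R = R - 724 C R$)
$- y{\left(\frac{1}{-512},731 \right)} = - \frac{1 - 529244}{-512} = - \frac{\left(-1\right) \left(1 - 529244\right)}{512} = - \frac{\left(-1\right) \left(-529243\right)}{512} = \left(-1\right) \frac{529243}{512} = - \frac{529243}{512}$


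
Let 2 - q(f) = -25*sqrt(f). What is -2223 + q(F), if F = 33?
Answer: -2221 + 25*sqrt(33) ≈ -2077.4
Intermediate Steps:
q(f) = 2 + 25*sqrt(f) (q(f) = 2 - (-25)*sqrt(f) = 2 + 25*sqrt(f))
-2223 + q(F) = -2223 + (2 + 25*sqrt(33)) = -2221 + 25*sqrt(33)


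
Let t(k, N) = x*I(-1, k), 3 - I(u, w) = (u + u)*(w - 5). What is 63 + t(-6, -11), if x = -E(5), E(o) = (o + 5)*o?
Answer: 1013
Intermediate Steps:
I(u, w) = 3 - 2*u*(-5 + w) (I(u, w) = 3 - (u + u)*(w - 5) = 3 - 2*u*(-5 + w))
E(o) = o*(5 + o) (E(o) = (5 + o)*o = o*(5 + o))
x = -50 (x = -5*(5 + 5) = -5*10 = -1*50 = -50)
t(k, N) = 350 - 100*k (t(k, N) = -50*(3 + 10*(-1) - 2*(-1)*k) = -50*(3 - 10 + 2*k) = -50*(-7 + 2*k) = 350 - 100*k)
63 + t(-6, -11) = 63 + (350 - 100*(-6)) = 63 + (350 + 600) = 63 + 950 = 1013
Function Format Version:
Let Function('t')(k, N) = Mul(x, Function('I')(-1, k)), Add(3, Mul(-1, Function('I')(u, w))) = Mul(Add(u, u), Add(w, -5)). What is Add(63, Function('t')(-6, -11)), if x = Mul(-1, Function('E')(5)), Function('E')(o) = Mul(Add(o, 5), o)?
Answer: 1013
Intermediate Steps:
Function('I')(u, w) = Add(3, Mul(-2, u, Add(-5, w))) (Function('I')(u, w) = Add(3, Mul(-1, Mul(Add(u, u), Add(w, -5)))) = Add(3, Mul(-1, Mul(Mul(2, u), Add(-5, w)))) = Add(3, Mul(-1, Mul(2, u, Add(-5, w)))) = Add(3, Mul(-2, u, Add(-5, w))))
Function('E')(o) = Mul(o, Add(5, o)) (Function('E')(o) = Mul(Add(5, o), o) = Mul(o, Add(5, o)))
x = -50 (x = Mul(-1, Mul(5, Add(5, 5))) = Mul(-1, Mul(5, 10)) = Mul(-1, 50) = -50)
Function('t')(k, N) = Add(350, Mul(-100, k)) (Function('t')(k, N) = Mul(-50, Add(3, Mul(10, -1), Mul(-2, -1, k))) = Mul(-50, Add(3, -10, Mul(2, k))) = Mul(-50, Add(-7, Mul(2, k))) = Add(350, Mul(-100, k)))
Add(63, Function('t')(-6, -11)) = Add(63, Add(350, Mul(-100, -6))) = Add(63, Add(350, 600)) = Add(63, 950) = 1013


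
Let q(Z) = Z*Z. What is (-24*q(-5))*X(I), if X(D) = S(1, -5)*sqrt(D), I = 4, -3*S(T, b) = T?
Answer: 400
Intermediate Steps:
S(T, b) = -T/3
q(Z) = Z**2
X(D) = -sqrt(D)/3 (X(D) = (-1/3*1)*sqrt(D) = -sqrt(D)/3)
(-24*q(-5))*X(I) = (-24*(-5)**2)*(-sqrt(4)/3) = (-24*25)*(-1/3*2) = -600*(-2/3) = 400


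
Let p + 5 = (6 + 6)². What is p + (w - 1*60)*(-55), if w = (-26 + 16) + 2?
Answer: 3879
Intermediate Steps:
w = -8 (w = -10 + 2 = -8)
p = 139 (p = -5 + (6 + 6)² = -5 + 12² = -5 + 144 = 139)
p + (w - 1*60)*(-55) = 139 + (-8 - 1*60)*(-55) = 139 + (-8 - 60)*(-55) = 139 - 68*(-55) = 139 + 3740 = 3879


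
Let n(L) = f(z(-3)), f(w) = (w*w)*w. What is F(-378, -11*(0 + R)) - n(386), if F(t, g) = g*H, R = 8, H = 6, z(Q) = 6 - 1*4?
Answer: -536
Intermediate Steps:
z(Q) = 2 (z(Q) = 6 - 4 = 2)
F(t, g) = 6*g (F(t, g) = g*6 = 6*g)
f(w) = w³ (f(w) = w²*w = w³)
n(L) = 8 (n(L) = 2³ = 8)
F(-378, -11*(0 + R)) - n(386) = 6*(-11*(0 + 8)) - 1*8 = 6*(-11*8) - 8 = 6*(-88) - 8 = -528 - 8 = -536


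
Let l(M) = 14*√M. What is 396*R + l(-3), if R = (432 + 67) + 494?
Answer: 393228 + 14*I*√3 ≈ 3.9323e+5 + 24.249*I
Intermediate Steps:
R = 993 (R = 499 + 494 = 993)
396*R + l(-3) = 396*993 + 14*√(-3) = 393228 + 14*(I*√3) = 393228 + 14*I*√3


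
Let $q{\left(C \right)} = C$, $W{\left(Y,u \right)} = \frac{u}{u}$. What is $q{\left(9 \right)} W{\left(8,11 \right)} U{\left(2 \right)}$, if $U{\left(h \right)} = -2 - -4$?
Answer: $18$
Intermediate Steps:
$W{\left(Y,u \right)} = 1$
$U{\left(h \right)} = 2$ ($U{\left(h \right)} = -2 + 4 = 2$)
$q{\left(9 \right)} W{\left(8,11 \right)} U{\left(2 \right)} = 9 \cdot 1 \cdot 2 = 9 \cdot 2 = 18$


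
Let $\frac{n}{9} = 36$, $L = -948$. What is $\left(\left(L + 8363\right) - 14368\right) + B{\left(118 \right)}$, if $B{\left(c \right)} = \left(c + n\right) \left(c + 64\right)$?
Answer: $73491$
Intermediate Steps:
$n = 324$ ($n = 9 \cdot 36 = 324$)
$B{\left(c \right)} = \left(64 + c\right) \left(324 + c\right)$ ($B{\left(c \right)} = \left(c + 324\right) \left(c + 64\right) = \left(324 + c\right) \left(64 + c\right) = \left(64 + c\right) \left(324 + c\right)$)
$\left(\left(L + 8363\right) - 14368\right) + B{\left(118 \right)} = \left(\left(-948 + 8363\right) - 14368\right) + \left(20736 + 118^{2} + 388 \cdot 118\right) = \left(7415 - 14368\right) + \left(20736 + 13924 + 45784\right) = -6953 + 80444 = 73491$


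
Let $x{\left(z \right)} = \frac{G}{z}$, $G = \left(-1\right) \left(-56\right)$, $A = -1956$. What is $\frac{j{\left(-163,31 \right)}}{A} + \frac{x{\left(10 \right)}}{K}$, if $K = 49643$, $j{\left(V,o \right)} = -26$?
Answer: $\frac{3254179}{242754270} \approx 0.013405$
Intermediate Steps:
$G = 56$
$x{\left(z \right)} = \frac{56}{z}$
$\frac{j{\left(-163,31 \right)}}{A} + \frac{x{\left(10 \right)}}{K} = - \frac{26}{-1956} + \frac{56 \cdot \frac{1}{10}}{49643} = \left(-26\right) \left(- \frac{1}{1956}\right) + 56 \cdot \frac{1}{10} \cdot \frac{1}{49643} = \frac{13}{978} + \frac{28}{5} \cdot \frac{1}{49643} = \frac{13}{978} + \frac{28}{248215} = \frac{3254179}{242754270}$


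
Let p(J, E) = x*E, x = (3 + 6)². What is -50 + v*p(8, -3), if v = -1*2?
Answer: 436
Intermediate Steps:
v = -2
x = 81 (x = 9² = 81)
p(J, E) = 81*E
-50 + v*p(8, -3) = -50 - 162*(-3) = -50 - 2*(-243) = -50 + 486 = 436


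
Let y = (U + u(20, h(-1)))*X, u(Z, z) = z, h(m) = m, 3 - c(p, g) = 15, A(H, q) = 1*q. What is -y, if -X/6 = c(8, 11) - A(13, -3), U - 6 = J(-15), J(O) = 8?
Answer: -702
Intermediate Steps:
A(H, q) = q
c(p, g) = -12 (c(p, g) = 3 - 1*15 = 3 - 15 = -12)
U = 14 (U = 6 + 8 = 14)
X = 54 (X = -6*(-12 - 1*(-3)) = -6*(-12 + 3) = -6*(-9) = 54)
y = 702 (y = (14 - 1)*54 = 13*54 = 702)
-y = -1*702 = -702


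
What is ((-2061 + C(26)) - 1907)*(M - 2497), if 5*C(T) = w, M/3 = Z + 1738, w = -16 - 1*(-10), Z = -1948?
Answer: 62058442/5 ≈ 1.2412e+7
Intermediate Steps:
w = -6 (w = -16 + 10 = -6)
M = -630 (M = 3*(-1948 + 1738) = 3*(-210) = -630)
C(T) = -6/5 (C(T) = (1/5)*(-6) = -6/5)
((-2061 + C(26)) - 1907)*(M - 2497) = ((-2061 - 6/5) - 1907)*(-630 - 2497) = (-10311/5 - 1907)*(-3127) = -19846/5*(-3127) = 62058442/5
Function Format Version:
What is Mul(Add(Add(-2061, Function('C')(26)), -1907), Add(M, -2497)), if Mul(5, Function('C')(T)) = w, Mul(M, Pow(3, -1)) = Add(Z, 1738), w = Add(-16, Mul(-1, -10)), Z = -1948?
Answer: Rational(62058442, 5) ≈ 1.2412e+7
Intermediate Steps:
w = -6 (w = Add(-16, 10) = -6)
M = -630 (M = Mul(3, Add(-1948, 1738)) = Mul(3, -210) = -630)
Function('C')(T) = Rational(-6, 5) (Function('C')(T) = Mul(Rational(1, 5), -6) = Rational(-6, 5))
Mul(Add(Add(-2061, Function('C')(26)), -1907), Add(M, -2497)) = Mul(Add(Add(-2061, Rational(-6, 5)), -1907), Add(-630, -2497)) = Mul(Add(Rational(-10311, 5), -1907), -3127) = Mul(Rational(-19846, 5), -3127) = Rational(62058442, 5)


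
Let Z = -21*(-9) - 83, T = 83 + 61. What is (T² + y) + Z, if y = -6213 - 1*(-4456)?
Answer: 19085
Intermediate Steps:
T = 144
Z = 106 (Z = 189 - 83 = 106)
y = -1757 (y = -6213 + 4456 = -1757)
(T² + y) + Z = (144² - 1757) + 106 = (20736 - 1757) + 106 = 18979 + 106 = 19085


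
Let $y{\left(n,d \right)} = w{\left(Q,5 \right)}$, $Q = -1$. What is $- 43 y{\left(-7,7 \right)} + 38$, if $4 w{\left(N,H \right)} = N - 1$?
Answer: $\frac{119}{2} \approx 59.5$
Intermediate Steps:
$w{\left(N,H \right)} = - \frac{1}{4} + \frac{N}{4}$ ($w{\left(N,H \right)} = \frac{N - 1}{4} = \frac{-1 + N}{4} = - \frac{1}{4} + \frac{N}{4}$)
$y{\left(n,d \right)} = - \frac{1}{2}$ ($y{\left(n,d \right)} = - \frac{1}{4} + \frac{1}{4} \left(-1\right) = - \frac{1}{4} - \frac{1}{4} = - \frac{1}{2}$)
$- 43 y{\left(-7,7 \right)} + 38 = \left(-43\right) \left(- \frac{1}{2}\right) + 38 = \frac{43}{2} + 38 = \frac{119}{2}$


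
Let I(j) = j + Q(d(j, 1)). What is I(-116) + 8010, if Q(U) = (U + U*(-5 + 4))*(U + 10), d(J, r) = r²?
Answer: 7894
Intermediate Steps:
Q(U) = 0 (Q(U) = (U + U*(-1))*(10 + U) = (U - U)*(10 + U) = 0*(10 + U) = 0)
I(j) = j (I(j) = j + 0 = j)
I(-116) + 8010 = -116 + 8010 = 7894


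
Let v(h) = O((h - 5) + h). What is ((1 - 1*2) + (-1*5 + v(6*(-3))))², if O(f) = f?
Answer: 2209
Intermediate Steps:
v(h) = -5 + 2*h (v(h) = (h - 5) + h = (-5 + h) + h = -5 + 2*h)
((1 - 1*2) + (-1*5 + v(6*(-3))))² = ((1 - 1*2) + (-1*5 + (-5 + 2*(6*(-3)))))² = ((1 - 2) + (-5 + (-5 + 2*(-18))))² = (-1 + (-5 + (-5 - 36)))² = (-1 + (-5 - 41))² = (-1 - 46)² = (-47)² = 2209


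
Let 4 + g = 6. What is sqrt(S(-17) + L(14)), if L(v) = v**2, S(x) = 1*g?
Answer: 3*sqrt(22) ≈ 14.071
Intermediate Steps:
g = 2 (g = -4 + 6 = 2)
S(x) = 2 (S(x) = 1*2 = 2)
sqrt(S(-17) + L(14)) = sqrt(2 + 14**2) = sqrt(2 + 196) = sqrt(198) = 3*sqrt(22)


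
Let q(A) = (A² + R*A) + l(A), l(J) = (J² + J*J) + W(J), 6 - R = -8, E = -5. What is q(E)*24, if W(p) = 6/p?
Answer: 456/5 ≈ 91.200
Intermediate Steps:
R = 14 (R = 6 - 1*(-8) = 6 + 8 = 14)
l(J) = 2*J² + 6/J (l(J) = (J² + J*J) + 6/J = (J² + J²) + 6/J = 2*J² + 6/J)
q(A) = A² + 14*A + 2*(3 + A³)/A (q(A) = (A² + 14*A) + 2*(3 + A³)/A = A² + 14*A + 2*(3 + A³)/A)
q(E)*24 = ((6 + (-5)²*(14 + 3*(-5)))/(-5))*24 = -(6 + 25*(14 - 15))/5*24 = -(6 + 25*(-1))/5*24 = -(6 - 25)/5*24 = -⅕*(-19)*24 = (19/5)*24 = 456/5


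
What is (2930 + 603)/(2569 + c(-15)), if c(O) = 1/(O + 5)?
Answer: 35330/25689 ≈ 1.3753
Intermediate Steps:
c(O) = 1/(5 + O)
(2930 + 603)/(2569 + c(-15)) = (2930 + 603)/(2569 + 1/(5 - 15)) = 3533/(2569 + 1/(-10)) = 3533/(2569 - ⅒) = 3533/(25689/10) = 3533*(10/25689) = 35330/25689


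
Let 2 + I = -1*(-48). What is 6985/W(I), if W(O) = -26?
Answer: -6985/26 ≈ -268.65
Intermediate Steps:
I = 46 (I = -2 - 1*(-48) = -2 + 48 = 46)
6985/W(I) = 6985/(-26) = 6985*(-1/26) = -6985/26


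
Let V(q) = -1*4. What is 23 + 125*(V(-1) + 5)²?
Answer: 148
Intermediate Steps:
V(q) = -4
23 + 125*(V(-1) + 5)² = 23 + 125*(-4 + 5)² = 23 + 125*1² = 23 + 125*1 = 23 + 125 = 148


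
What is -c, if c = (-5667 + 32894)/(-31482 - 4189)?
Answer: 27227/35671 ≈ 0.76328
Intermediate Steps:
c = -27227/35671 (c = 27227/(-35671) = 27227*(-1/35671) = -27227/35671 ≈ -0.76328)
-c = -1*(-27227/35671) = 27227/35671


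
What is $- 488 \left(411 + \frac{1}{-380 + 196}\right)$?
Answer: $- \frac{4613003}{23} \approx -2.0057 \cdot 10^{5}$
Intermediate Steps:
$- 488 \left(411 + \frac{1}{-380 + 196}\right) = - 488 \left(411 + \frac{1}{-184}\right) = - 488 \left(411 - \frac{1}{184}\right) = \left(-488\right) \frac{75623}{184} = - \frac{4613003}{23}$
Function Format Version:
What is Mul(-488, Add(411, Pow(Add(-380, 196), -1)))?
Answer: Rational(-4613003, 23) ≈ -2.0057e+5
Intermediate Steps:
Mul(-488, Add(411, Pow(Add(-380, 196), -1))) = Mul(-488, Add(411, Pow(-184, -1))) = Mul(-488, Add(411, Rational(-1, 184))) = Mul(-488, Rational(75623, 184)) = Rational(-4613003, 23)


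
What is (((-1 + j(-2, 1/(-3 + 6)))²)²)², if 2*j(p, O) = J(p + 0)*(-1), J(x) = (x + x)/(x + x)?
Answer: 6561/256 ≈ 25.629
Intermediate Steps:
J(x) = 1 (J(x) = (2*x)/((2*x)) = (2*x)*(1/(2*x)) = 1)
j(p, O) = -½ (j(p, O) = (1*(-1))/2 = (½)*(-1) = -½)
(((-1 + j(-2, 1/(-3 + 6)))²)²)² = (((-1 - ½)²)²)² = (((-3/2)²)²)² = ((9/4)²)² = (81/16)² = 6561/256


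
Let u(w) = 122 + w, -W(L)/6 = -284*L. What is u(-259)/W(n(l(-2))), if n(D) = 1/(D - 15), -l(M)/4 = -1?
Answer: 1507/1704 ≈ 0.88439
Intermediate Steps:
l(M) = 4 (l(M) = -4*(-1) = 4)
n(D) = 1/(-15 + D)
W(L) = 1704*L (W(L) = -(-852)/(1/(L + L)) = -(-852)/(1/(2*L)) = -(-852)*2*L = -(-1704)*L = 1704*L)
u(-259)/W(n(l(-2))) = (122 - 259)/((1704/(-15 + 4))) = -137/(1704/(-11)) = -137/(1704*(-1/11)) = -137/(-1704/11) = -137*(-11/1704) = 1507/1704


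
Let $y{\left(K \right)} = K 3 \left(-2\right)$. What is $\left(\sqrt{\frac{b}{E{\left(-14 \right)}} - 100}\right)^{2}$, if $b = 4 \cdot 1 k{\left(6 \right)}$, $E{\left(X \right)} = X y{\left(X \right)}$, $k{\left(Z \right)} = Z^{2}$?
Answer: $- \frac{4906}{49} \approx -100.12$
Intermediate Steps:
$y{\left(K \right)} = - 6 K$ ($y{\left(K \right)} = 3 K \left(-2\right) = - 6 K$)
$E{\left(X \right)} = - 6 X^{2}$ ($E{\left(X \right)} = X \left(- 6 X\right) = - 6 X^{2}$)
$b = 144$ ($b = 4 \cdot 1 \cdot 6^{2} = 4 \cdot 36 = 144$)
$\left(\sqrt{\frac{b}{E{\left(-14 \right)}} - 100}\right)^{2} = \left(\sqrt{\frac{144}{\left(-6\right) \left(-14\right)^{2}} - 100}\right)^{2} = \left(\sqrt{\frac{144}{\left(-6\right) 196} - 100}\right)^{2} = \left(\sqrt{\frac{144}{-1176} - 100}\right)^{2} = \left(\sqrt{144 \left(- \frac{1}{1176}\right) - 100}\right)^{2} = \left(\sqrt{- \frac{6}{49} - 100}\right)^{2} = \left(\sqrt{- \frac{4906}{49}}\right)^{2} = \left(\frac{i \sqrt{4906}}{7}\right)^{2} = - \frac{4906}{49}$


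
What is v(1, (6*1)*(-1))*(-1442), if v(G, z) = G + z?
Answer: 7210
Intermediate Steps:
v(1, (6*1)*(-1))*(-1442) = (1 + (6*1)*(-1))*(-1442) = (1 + 6*(-1))*(-1442) = (1 - 6)*(-1442) = -5*(-1442) = 7210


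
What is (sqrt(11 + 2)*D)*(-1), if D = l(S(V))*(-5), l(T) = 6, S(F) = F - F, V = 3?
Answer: 30*sqrt(13) ≈ 108.17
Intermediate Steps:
S(F) = 0
D = -30 (D = 6*(-5) = -30)
(sqrt(11 + 2)*D)*(-1) = (sqrt(11 + 2)*(-30))*(-1) = (sqrt(13)*(-30))*(-1) = -30*sqrt(13)*(-1) = 30*sqrt(13)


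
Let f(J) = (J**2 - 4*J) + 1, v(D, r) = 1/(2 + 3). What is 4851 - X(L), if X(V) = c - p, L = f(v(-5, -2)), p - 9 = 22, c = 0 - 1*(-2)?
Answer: 4880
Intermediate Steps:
v(D, r) = 1/5
c = 2 (c = 0 + 2 = 2)
p = 31 (p = 9 + 22 = 31)
f(J) = 1 + J**2 - 4*J
L = 6/25 (L = 1 + (1/5)**2 - 4*1/5 = 1 + 1/25 - 4/5 = 6/25 ≈ 0.24000)
X(V) = -29 (X(V) = 2 - 1*31 = 2 - 31 = -29)
4851 - X(L) = 4851 - 1*(-29) = 4851 + 29 = 4880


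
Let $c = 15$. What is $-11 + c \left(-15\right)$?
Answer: $-236$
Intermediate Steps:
$-11 + c \left(-15\right) = -11 + 15 \left(-15\right) = -11 - 225 = -236$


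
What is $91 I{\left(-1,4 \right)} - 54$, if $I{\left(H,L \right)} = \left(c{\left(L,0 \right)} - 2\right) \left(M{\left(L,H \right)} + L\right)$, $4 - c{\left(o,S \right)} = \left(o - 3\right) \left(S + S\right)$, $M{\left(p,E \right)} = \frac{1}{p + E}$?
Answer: $\frac{2204}{3} \approx 734.67$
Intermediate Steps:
$M{\left(p,E \right)} = \frac{1}{E + p}$
$c{\left(o,S \right)} = 4 - 2 S \left(-3 + o\right)$ ($c{\left(o,S \right)} = 4 - \left(o - 3\right) \left(S + S\right) = 4 - \left(-3 + o\right) 2 S = 4 - 2 S \left(-3 + o\right)$)
$I{\left(H,L \right)} = 2 L + \frac{2}{H + L}$ ($I{\left(H,L \right)} = \left(\left(4 + 6 \cdot 0 - 0 L\right) - 2\right) \left(\frac{1}{H + L} + L\right) = \left(\left(4 + 0 + 0\right) - 2\right) \left(L + \frac{1}{H + L}\right) = \left(4 - 2\right) \left(L + \frac{1}{H + L}\right) = 2 \left(L + \frac{1}{H + L}\right) = 2 L + \frac{2}{H + L}$)
$91 I{\left(-1,4 \right)} - 54 = 91 \frac{2 \left(1 + 4 \left(-1 + 4\right)\right)}{-1 + 4} - 54 = 91 \frac{2 \left(1 + 4 \cdot 3\right)}{3} - 54 = 91 \cdot 2 \cdot \frac{1}{3} \left(1 + 12\right) - 54 = 91 \cdot 2 \cdot \frac{1}{3} \cdot 13 - 54 = 91 \cdot \frac{26}{3} - 54 = \frac{2366}{3} - 54 = \frac{2204}{3}$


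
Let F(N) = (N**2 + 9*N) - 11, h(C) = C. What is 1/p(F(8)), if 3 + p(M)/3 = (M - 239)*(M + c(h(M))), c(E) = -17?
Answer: -1/36945 ≈ -2.7067e-5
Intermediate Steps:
F(N) = -11 + N**2 + 9*N
p(M) = -9 + 3*(-239 + M)*(-17 + M) (p(M) = -9 + 3*((M - 239)*(M - 17)) = -9 + 3*((-239 + M)*(-17 + M)) = -9 + 3*(-239 + M)*(-17 + M))
1/p(F(8)) = 1/(12180 - 768*(-11 + 8**2 + 9*8) + 3*(-11 + 8**2 + 9*8)**2) = 1/(12180 - 768*(-11 + 64 + 72) + 3*(-11 + 64 + 72)**2) = 1/(12180 - 768*125 + 3*125**2) = 1/(12180 - 96000 + 3*15625) = 1/(12180 - 96000 + 46875) = 1/(-36945) = -1/36945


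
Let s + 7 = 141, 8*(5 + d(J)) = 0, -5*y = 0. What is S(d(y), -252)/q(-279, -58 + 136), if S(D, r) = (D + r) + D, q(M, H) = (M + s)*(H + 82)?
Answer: 131/11600 ≈ 0.011293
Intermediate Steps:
y = 0 (y = -1/5*0 = 0)
d(J) = -5 (d(J) = -5 + (1/8)*0 = -5 + 0 = -5)
s = 134 (s = -7 + 141 = 134)
q(M, H) = (82 + H)*(134 + M) (q(M, H) = (M + 134)*(H + 82) = (134 + M)*(82 + H) = (82 + H)*(134 + M))
S(D, r) = r + 2*D
S(d(y), -252)/q(-279, -58 + 136) = (-252 + 2*(-5))/(10988 + 82*(-279) + 134*(-58 + 136) + (-58 + 136)*(-279)) = (-252 - 10)/(10988 - 22878 + 134*78 + 78*(-279)) = -262/(10988 - 22878 + 10452 - 21762) = -262/(-23200) = -262*(-1/23200) = 131/11600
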